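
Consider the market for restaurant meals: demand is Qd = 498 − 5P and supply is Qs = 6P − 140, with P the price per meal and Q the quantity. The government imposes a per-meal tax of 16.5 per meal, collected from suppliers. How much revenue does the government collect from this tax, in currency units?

Tax revenue = 2689.5.

Before the tax: set 498 − 5P = 6P − 140 → P* = 58, Q* = 208.
With the tax collected from suppliers, supply shifts: Qs = 6(P − 16.5) − 140.
New equilibrium: consumers pay 67, suppliers receive 50.5, Q = 163. (Wedge: Pb − Ps = 16.5.)
Revenue = t · Q = 16.5 · 163 = 2689.5.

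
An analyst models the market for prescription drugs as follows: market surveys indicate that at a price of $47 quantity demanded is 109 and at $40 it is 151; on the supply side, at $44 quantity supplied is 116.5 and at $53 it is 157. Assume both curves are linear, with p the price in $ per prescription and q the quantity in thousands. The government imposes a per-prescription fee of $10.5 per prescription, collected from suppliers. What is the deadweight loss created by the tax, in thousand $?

Demand slope: (151 − 109)/(40 − 47) = -6, so qd = 391 − 6p.
Supply slope: (157 − 116.5)/(53 − 44) = 4.5, so qs = 4.5p − 81.5.
Before the tax: set 391 − 6p = 4.5p − 81.5 → p* = $45, q* = 121.
With the tax collected from suppliers, supply shifts: qs = 4.5(p − 10.5) − 81.5.
Solving gives q = 94 with buyers paying $49.5 and suppliers receiving $39 (the $10.5 wedge).
Quantity falls by |ΔQ| = |121 − 94| = 27.
DWL = ½ · t · |ΔQ| = ½ · 10.5 · 27 = $141.75.

Deadweight loss = $141.75 thousand.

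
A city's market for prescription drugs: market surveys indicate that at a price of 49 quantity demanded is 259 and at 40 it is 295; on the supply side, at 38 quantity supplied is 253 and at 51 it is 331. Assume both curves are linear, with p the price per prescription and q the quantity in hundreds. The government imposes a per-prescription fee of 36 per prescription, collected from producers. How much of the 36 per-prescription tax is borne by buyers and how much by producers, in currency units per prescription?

Buyers bear 21.6 per prescription; producers bear 14.4 per prescription.

Demand slope: (295 − 259)/(40 − 49) = -4, so qd = 455 − 4p.
Supply slope: (331 − 253)/(51 − 38) = 6, so qs = 6p + 25.
Without the tax, 455 − 4p = 6p + 25 gives 10p = 430, so p* = 43 and q* = 283.
With the tax collected from producers, supply shifts: qs = 6(p − 36) + 25.
Solving gives q = 196.6 with buyers paying 64.6 and producers receiving 28.6 (the 36 wedge).
Burden on buyers: 21.6; on producers: 14.4. (They sum to 36.)
The less price-elastic side of the market bears the larger share of a per-unit tax.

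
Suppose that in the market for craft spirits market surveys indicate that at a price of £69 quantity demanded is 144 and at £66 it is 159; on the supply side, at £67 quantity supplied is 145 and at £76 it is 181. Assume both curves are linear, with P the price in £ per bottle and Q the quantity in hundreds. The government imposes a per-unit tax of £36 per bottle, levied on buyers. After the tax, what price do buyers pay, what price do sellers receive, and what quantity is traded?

Buyers pay £84; sellers receive £48; quantity = 69.

Demand slope: (159 − 144)/(66 − 69) = -5, so Qd = 489 − 5P.
Supply slope: (181 − 145)/(76 − 67) = 4, so Qs = 4P − 123.
Before the tax: set 489 − 5P = 4P − 123 → P* = £68, Q* = 149.
With the tax collected from buyers, demand (in seller-price terms) shifts: Qd = 489 − 5(P + 36).
New equilibrium: buyers pay £84, sellers receive £48, Q = 69. (Wedge: Pb − Ps = 36.)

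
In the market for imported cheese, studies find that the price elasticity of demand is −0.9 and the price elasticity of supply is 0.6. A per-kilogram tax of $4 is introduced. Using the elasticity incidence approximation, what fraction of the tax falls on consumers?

Incidence ratio: consumers' share ≈ εs / (εs + |εd|) = 0.6 / (0.6 + 0.9) = 0.4.
Supply is the less elastic side, so consumers bear the smaller share.

Consumers' share ≈ 0.4.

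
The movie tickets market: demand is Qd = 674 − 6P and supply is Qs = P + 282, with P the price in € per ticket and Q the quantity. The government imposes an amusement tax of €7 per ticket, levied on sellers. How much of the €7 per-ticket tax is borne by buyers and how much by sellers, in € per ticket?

Before the tax: set 674 − 6P = P + 282 → P* = €56, Q* = 338.
With the tax collected from sellers, supply shifts: Qs = (P − 7) + 282.
Solving gives Q = 332 with buyers paying €57 and sellers receiving €50 (the €7 wedge).
Burden on buyers: €1; on sellers: €6. (They sum to €7.)

Buyers bear €1 per ticket; sellers bear €6 per ticket.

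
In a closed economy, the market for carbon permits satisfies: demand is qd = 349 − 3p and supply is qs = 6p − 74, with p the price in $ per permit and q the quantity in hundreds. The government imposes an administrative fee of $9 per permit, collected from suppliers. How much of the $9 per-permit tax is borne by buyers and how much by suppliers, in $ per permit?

Buyers bear $6 per permit; suppliers bear $3 per permit.

Without the tax, 349 − 3p = 6p − 74 gives 9p = 423, so p* = $47 and q* = 208.
With the tax collected from suppliers, supply shifts: qs = 6(p − 9) − 74.
New equilibrium: buyers pay $53, suppliers receive $44, q = 190. (Wedge: pb − ps = 9.)
Burden on buyers: $6; on suppliers: $3. (They sum to $9.)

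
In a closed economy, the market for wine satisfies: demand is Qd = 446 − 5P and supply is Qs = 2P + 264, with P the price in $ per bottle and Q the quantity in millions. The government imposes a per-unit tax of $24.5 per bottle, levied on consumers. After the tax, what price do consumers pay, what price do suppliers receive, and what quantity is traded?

Without the tax, 446 − 5P = 2P + 264 gives 7P = 182, so P* = $26 and Q* = 316.
With the tax collected from consumers, demand (in seller-price terms) shifts: Qd = 446 − 5(P + 24.5).
New equilibrium: consumers pay $33, suppliers receive $8.5, Q = 281. (Wedge: Pb − Ps = 24.5.)
The less price-elastic side of the market bears the larger share of a per-unit tax.

Consumers pay $33; suppliers receive $8.5; quantity = 281.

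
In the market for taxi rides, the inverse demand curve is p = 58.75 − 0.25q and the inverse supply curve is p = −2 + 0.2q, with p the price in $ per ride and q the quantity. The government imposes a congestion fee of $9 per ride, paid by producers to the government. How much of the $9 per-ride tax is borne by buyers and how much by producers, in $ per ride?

Buyers bear $5 per ride; producers bear $4 per ride.

Rewrite in direct form: qd = 235 − 4p and qs = 5p + 10.
Without the tax, 235 − 4p = 5p + 10 gives 9p = 225, so p* = $25 and q* = 135.
With the tax collected from producers, supply shifts: qs = 5(p − 9) + 10.
New equilibrium: buyers pay $30, producers receive $21, q = 115. (Wedge: pb − ps = 9.)
Burden on buyers: $5; on producers: $4. (They sum to $9.)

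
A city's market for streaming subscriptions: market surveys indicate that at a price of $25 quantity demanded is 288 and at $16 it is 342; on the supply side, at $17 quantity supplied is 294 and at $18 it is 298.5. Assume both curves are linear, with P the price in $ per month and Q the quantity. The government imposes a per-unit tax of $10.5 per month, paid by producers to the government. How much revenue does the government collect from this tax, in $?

Demand slope: (342 − 288)/(16 − 25) = -6, so Qd = 438 − 6P.
Supply slope: (298.5 − 294)/(18 − 17) = 4.5, so Qs = 4.5P + 217.5.
Before the tax: set 438 − 6P = 4.5P + 217.5 → P* = $21, Q* = 312.
With the tax collected from producers, supply shifts: Qs = 4.5(P − 10.5) + 217.5.
Solving gives Q = 285 with consumers paying $25.5 and producers receiving $15 (the $10.5 wedge).
Revenue = t · Q = 10.5 · 285 = $2992.5.

Tax revenue = $2992.5.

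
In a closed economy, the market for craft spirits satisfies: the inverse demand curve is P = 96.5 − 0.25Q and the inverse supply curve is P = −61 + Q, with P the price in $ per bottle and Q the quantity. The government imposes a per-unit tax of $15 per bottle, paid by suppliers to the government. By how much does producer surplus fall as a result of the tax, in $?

Rewrite in direct form: Qd = 386 − 4P and Qs = P + 61.
Before the tax: set 386 − 4P = P + 61 → P* = $65, Q* = 126.
With the tax collected from suppliers, supply shifts: Qs = (P − 15) + 61.
Solving gives Q = 114 with consumers paying $68 and suppliers receiving $53 (the $15 wedge).
ΔPS is the trapezoid between Q = 114 and Q = 126 of height $12: ½ · (126 + 114) · 12 = $1440.

Producer surplus falls by $1440.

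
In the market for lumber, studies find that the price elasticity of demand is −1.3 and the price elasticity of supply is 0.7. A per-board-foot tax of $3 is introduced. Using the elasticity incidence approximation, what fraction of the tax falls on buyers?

Buyers' share ≈ 0.35.

Incidence ratio: buyers' share ≈ εs / (εs + |εd|) = 0.7 / (0.7 + 1.3) = 0.35.
Supply is the less elastic side, so buyers bear the smaller share.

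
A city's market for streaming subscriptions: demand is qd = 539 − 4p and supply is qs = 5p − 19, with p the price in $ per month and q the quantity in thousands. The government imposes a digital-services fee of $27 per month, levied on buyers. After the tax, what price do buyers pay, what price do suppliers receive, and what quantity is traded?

Without the tax, 539 − 4p = 5p − 19 gives 9p = 558, so p* = $62 and q* = 291.
With the tax collected from buyers, demand (in seller-price terms) shifts: qd = 539 − 4(p + 27).
New equilibrium: buyers pay $77, suppliers receive $50, q = 231. (Wedge: pb − ps = 27.)
The less price-elastic side of the market bears the larger share of a per-unit tax.

Buyers pay $77; suppliers receive $50; quantity = 231.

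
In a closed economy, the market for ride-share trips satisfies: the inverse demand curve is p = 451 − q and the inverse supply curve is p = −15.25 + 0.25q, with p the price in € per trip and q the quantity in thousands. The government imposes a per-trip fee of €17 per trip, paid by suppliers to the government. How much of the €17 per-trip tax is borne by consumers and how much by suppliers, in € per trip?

Inverting to q(p) form: qd = 451 − p; qs = 4p + 61.
Before the tax: set 451 − p = 4p + 61 → p* = €78, q* = 373.
With the tax collected from suppliers, supply shifts: qs = 4(p − 17) + 61.
Solving gives q = 359.4 with consumers paying €91.6 and suppliers receiving €74.6 (the €17 wedge).
Burden on consumers: €13.6; on suppliers: €3.4. (They sum to €17.)
The less price-elastic side of the market bears the larger share of a per-unit tax.

Consumers bear €13.6 per trip; suppliers bear €3.4 per trip.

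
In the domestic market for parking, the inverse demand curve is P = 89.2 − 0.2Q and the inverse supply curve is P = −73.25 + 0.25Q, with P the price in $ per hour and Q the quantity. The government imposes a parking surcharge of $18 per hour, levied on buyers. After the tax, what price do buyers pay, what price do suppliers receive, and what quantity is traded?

Buyers pay $25; suppliers receive $7; quantity = 321.

Inverting to Q(P) form: Qd = 446 − 5P; Qs = 4P + 293.
Without the tax, 446 − 5P = 4P + 293 gives 9P = 153, so P* = $17 and Q* = 361.
With the tax collected from buyers, demand (in seller-price terms) shifts: Qd = 446 − 5(P + 18).
New equilibrium: buyers pay $25, suppliers receive $7, Q = 321. (Wedge: Pb − Ps = 18.)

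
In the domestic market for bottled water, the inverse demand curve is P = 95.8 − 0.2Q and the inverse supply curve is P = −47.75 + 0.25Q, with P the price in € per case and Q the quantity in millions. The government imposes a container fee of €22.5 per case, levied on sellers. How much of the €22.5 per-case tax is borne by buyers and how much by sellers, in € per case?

Buyers bear €10 per case; sellers bear €12.5 per case.

Rewrite in direct form: Qd = 479 − 5P and Qs = 4P + 191.
Before the tax: set 479 − 5P = 4P + 191 → P* = €32, Q* = 319.
With the tax collected from sellers, supply shifts: Qs = 4(P − 22.5) + 191.
Solving gives Q = 269 with buyers paying €42 and sellers receiving €19.5 (the €22.5 wedge).
Burden on buyers: €10; on sellers: €12.5. (They sum to €22.5.)
The less price-elastic side of the market bears the larger share of a per-unit tax.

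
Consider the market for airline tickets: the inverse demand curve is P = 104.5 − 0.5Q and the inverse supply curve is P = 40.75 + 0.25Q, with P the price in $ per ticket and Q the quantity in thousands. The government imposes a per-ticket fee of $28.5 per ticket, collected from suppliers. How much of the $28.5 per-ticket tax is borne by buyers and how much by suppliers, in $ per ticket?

Buyers bear $19 per ticket; suppliers bear $9.5 per ticket.

Inverting to Q(P) form: Qd = 209 − 2P; Qs = 4P − 163.
Without the tax, 209 − 2P = 4P − 163 gives 6P = 372, so P* = $62 and Q* = 85.
With the tax collected from suppliers, supply shifts: Qs = 4(P − 28.5) − 163.
Solving gives Q = 47 with buyers paying $81 and suppliers receiving $52.5 (the $28.5 wedge).
Burden on buyers: $19; on suppliers: $9.5. (They sum to $28.5.)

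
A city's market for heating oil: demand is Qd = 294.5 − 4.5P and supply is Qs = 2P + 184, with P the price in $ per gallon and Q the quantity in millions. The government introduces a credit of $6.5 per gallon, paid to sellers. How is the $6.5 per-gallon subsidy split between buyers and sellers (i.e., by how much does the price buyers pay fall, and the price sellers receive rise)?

Before the subsidy: set 294.5 − 4.5P = 2P + 184 → P* = $17, Q* = 218.
With a per-unit subsidy paid to sellers, each receives P + 6.5 per unit sold, so supply becomes Qs = 2(P + 6.5) + 184.
New equilibrium: buyers pay $15, sellers receive $21.5, Q = 227. (Wedge: Pb − Ps = −6.5.)
Gain to buyers: $2; to sellers: $4.5. (They sum to $6.5.)

Buyers gain $2 per gallon; sellers gain $4.5 per gallon.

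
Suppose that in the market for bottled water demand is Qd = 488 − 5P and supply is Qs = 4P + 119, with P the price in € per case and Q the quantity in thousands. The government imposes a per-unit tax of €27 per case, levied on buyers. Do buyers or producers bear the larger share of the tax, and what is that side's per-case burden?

Producers bear the larger share: €15 per case.

Before the tax: set 488 − 5P = 4P + 119 → P* = €41, Q* = 283.
With the tax collected from buyers, demand (in seller-price terms) shifts: Qd = 488 − 5(P + 27).
New equilibrium: buyers pay €53, producers receive €26, Q = 223. (Wedge: Pb − Ps = 27.)
Per-case burden: buyers €12, producers €15.
Producers take the larger share because supply is less price-elastic here (demand slope 5 vs supply slope 4).
The less price-elastic side of the market bears the larger share of a per-unit tax.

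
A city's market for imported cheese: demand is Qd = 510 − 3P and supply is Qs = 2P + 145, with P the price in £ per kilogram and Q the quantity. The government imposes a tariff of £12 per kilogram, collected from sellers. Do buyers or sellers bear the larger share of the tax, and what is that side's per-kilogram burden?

Without the tax, 510 − 3P = 2P + 145 gives 5P = 365, so P* = £73 and Q* = 291.
With the tax collected from sellers, supply shifts: Qs = 2(P − 12) + 145.
Solving gives Q = 276.6 with buyers paying £77.8 and sellers receiving £65.8 (the £12 wedge).
Per-kilogram burden: buyers £4.8, sellers £7.2.
Sellers take the larger share because supply is less price-elastic here (demand slope 3 vs supply slope 2).

Sellers bear the larger share: £7.2 per kilogram.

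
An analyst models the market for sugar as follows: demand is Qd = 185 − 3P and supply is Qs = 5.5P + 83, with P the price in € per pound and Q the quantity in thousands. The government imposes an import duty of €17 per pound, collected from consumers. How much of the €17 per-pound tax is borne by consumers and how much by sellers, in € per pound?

Consumers bear €11 per pound; sellers bear €6 per pound.

Before the tax: set 185 − 3P = 5.5P + 83 → P* = €12, Q* = 149.
With the tax collected from consumers, demand (in seller-price terms) shifts: Qd = 185 − 3(P + 17).
New equilibrium: consumers pay €23, sellers receive €6, Q = 116. (Wedge: Pb − Ps = 17.)
Burden on consumers: €11; on sellers: €6. (They sum to €17.)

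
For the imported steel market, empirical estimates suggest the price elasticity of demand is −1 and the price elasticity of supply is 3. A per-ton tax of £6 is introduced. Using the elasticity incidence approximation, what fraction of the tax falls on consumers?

Consumers' share ≈ 0.75.

Incidence ratio: consumers' share ≈ εs / (εs + |εd|) = 3 / (3 + 1) = 0.75.
Supply is the more elastic side, so consumers bear the larger share.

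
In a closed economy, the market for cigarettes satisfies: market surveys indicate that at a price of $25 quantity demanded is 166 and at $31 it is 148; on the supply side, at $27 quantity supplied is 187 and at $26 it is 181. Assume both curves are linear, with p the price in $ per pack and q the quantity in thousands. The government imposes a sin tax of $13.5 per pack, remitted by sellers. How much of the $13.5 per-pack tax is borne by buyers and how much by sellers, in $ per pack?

Buyers bear $9 per pack; sellers bear $4.5 per pack.

Demand slope: (148 − 166)/(31 − 25) = -3, so qd = 241 − 3p.
Supply slope: (181 − 187)/(26 − 27) = 6, so qs = 6p + 25.
Before the tax: set 241 − 3p = 6p + 25 → p* = $24, q* = 169.
With the tax collected from sellers, supply shifts: qs = 6(p − 13.5) + 25.
New equilibrium: buyers pay $33, sellers receive $19.5, q = 142. (Wedge: pb − ps = 13.5.)
Burden on buyers: $9; on sellers: $4.5. (They sum to $13.5.)
The less price-elastic side of the market bears the larger share of a per-unit tax.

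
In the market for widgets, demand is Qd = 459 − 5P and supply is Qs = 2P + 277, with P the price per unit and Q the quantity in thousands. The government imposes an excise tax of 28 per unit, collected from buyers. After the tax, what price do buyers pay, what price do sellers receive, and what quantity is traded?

Buyers pay 34; sellers receive 6; quantity = 289.

Before the tax: set 459 − 5P = 2P + 277 → P* = 26, Q* = 329.
With the tax collected from buyers, demand (in seller-price terms) shifts: Qd = 459 − 5(P + 28).
New equilibrium: buyers pay 34, sellers receive 6, Q = 289. (Wedge: Pb − Ps = 28.)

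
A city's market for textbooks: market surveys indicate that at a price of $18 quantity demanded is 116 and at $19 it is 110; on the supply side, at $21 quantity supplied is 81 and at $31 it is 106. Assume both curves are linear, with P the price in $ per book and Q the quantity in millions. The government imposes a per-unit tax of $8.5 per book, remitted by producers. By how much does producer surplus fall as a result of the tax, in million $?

Demand slope: (110 − 116)/(19 − 18) = -6, so Qd = 224 − 6P.
Supply slope: (106 − 81)/(31 − 21) = 2.5, so Qs = 2.5P + 28.5.
Before the tax: set 224 − 6P = 2.5P + 28.5 → P* = $23, Q* = 86.
With the tax collected from producers, supply shifts: Qs = 2.5(P − 8.5) + 28.5.
Solving gives Q = 71 with buyers paying $25.5 and producers receiving $17 (the $8.5 wedge).
ΔPS is the trapezoid between Q = 71 and Q = 86 of height $6: ½ · (86 + 71) · 6 = $471.

Producer surplus falls by $471 million.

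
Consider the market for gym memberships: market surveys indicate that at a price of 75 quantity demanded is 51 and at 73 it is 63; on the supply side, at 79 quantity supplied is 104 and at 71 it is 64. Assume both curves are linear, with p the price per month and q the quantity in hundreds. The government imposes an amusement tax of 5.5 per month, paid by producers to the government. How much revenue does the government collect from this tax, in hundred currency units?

Tax revenue = 297 hundred.

Demand slope: (63 − 51)/(73 − 75) = -6, so qd = 501 − 6p.
Supply slope: (64 − 104)/(71 − 79) = 5, so qs = 5p − 291.
Before the tax: set 501 − 6p = 5p − 291 → p* = 72, q* = 69.
With the tax collected from producers, supply shifts: qs = 5(p − 5.5) − 291.
New equilibrium: buyers pay 74.5, producers receive 69, q = 54. (Wedge: pb − ps = 5.5.)
Revenue = t · Q = 5.5 · 54 = 297.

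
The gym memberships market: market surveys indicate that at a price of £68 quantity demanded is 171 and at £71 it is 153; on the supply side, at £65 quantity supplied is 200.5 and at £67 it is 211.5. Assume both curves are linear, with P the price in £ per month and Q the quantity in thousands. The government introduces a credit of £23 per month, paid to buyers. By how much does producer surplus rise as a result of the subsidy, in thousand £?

Demand slope: (153 − 171)/(71 − 68) = -6, so Qd = 579 − 6P.
Supply slope: (211.5 − 200.5)/(67 − 65) = 5.5, so Qs = 5.5P − 157.
Without the subsidy, 579 − 6P = 5.5P − 157 gives 11.5P = 736, so P* = £64 and Q* = 195.
With a per-unit subsidy paid to buyers, each effectively pays P − 23, so demand becomes Qd = 579 − 6(P − 23).
New equilibrium: buyers pay £53, producers receive £76, Q = 261. (Wedge: Pb − Ps = −23.)
ΔPS is the trapezoid between Q = 261 and Q = 195 of height £12: ½ · (195 + 261) · 12 = £2736.

Producer surplus rises by £2736 thousand.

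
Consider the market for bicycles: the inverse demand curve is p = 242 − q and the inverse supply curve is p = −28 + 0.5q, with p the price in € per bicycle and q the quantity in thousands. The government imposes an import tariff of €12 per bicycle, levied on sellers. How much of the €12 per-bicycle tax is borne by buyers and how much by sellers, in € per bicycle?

Rewrite in direct form: qd = 242 − p and qs = 2p + 56.
Before the tax: set 242 − p = 2p + 56 → p* = €62, q* = 180.
With the tax collected from sellers, supply shifts: qs = 2(p − 12) + 56.
Solving gives q = 172 with buyers paying €70 and sellers receiving €58 (the €12 wedge).
Burden on buyers: €8; on sellers: €4. (They sum to €12.)
The less price-elastic side of the market bears the larger share of a per-unit tax.

Buyers bear €8 per bicycle; sellers bear €4 per bicycle.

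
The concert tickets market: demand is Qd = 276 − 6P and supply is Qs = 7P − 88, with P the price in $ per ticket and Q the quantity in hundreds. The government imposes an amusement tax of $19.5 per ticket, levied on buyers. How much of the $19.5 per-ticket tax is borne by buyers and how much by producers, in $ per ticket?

Buyers bear $10.5 per ticket; producers bear $9 per ticket.

Before the tax: set 276 − 6P = 7P − 88 → P* = $28, Q* = 108.
With the tax collected from buyers, demand (in seller-price terms) shifts: Qd = 276 − 6(P + 19.5).
Solving gives Q = 45 with buyers paying $38.5 and producers receiving $19 (the $19.5 wedge).
Burden on buyers: $10.5; on producers: $9. (They sum to $19.5.)
The less price-elastic side of the market bears the larger share of a per-unit tax.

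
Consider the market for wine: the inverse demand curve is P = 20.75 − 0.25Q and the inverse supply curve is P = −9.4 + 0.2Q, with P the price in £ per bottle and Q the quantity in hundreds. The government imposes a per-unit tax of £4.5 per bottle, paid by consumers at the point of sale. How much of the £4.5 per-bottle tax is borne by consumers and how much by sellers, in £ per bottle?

Inverting to Q(P) form: Qd = 83 − 4P; Qs = 5P + 47.
Before the tax: set 83 − 4P = 5P + 47 → P* = £4, Q* = 67.
With the tax collected from consumers, demand (in seller-price terms) shifts: Qd = 83 − 4(P + 4.5).
New equilibrium: consumers pay £6.5, sellers receive £2, Q = 57. (Wedge: Pb − Ps = 4.5.)
Burden on consumers: £2.5; on sellers: £2. (They sum to £4.5.)

Consumers bear £2.5 per bottle; sellers bear £2 per bottle.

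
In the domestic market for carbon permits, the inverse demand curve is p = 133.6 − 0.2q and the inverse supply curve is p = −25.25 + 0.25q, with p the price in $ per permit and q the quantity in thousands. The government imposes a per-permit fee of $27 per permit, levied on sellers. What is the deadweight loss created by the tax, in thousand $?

Rewrite in direct form: qd = 668 − 5p and qs = 4p + 101.
Without the tax, 668 − 5p = 4p + 101 gives 9p = 567, so p* = $63 and q* = 353.
With the tax collected from sellers, supply shifts: qs = 4(p − 27) + 101.
New equilibrium: buyers pay $75, sellers receive $48, q = 293. (Wedge: pb − ps = 27.)
Quantity falls by |ΔQ| = |353 − 293| = 60.
DWL = ½ · t · |ΔQ| = ½ · 27 · 60 = $810.

Deadweight loss = $810 thousand.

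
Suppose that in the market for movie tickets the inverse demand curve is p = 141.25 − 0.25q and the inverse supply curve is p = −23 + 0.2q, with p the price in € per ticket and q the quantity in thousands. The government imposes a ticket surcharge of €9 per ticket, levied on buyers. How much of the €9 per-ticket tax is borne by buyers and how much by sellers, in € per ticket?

Inverting to q(p) form: qd = 565 − 4p; qs = 5p + 115.
Without the tax, 565 − 4p = 5p + 115 gives 9p = 450, so p* = €50 and q* = 365.
With the tax collected from buyers, demand (in seller-price terms) shifts: qd = 565 − 4(p + 9).
Solving gives q = 345 with buyers paying €55 and sellers receiving €46 (the €9 wedge).
Burden on buyers: €5; on sellers: €4. (They sum to €9.)

Buyers bear €5 per ticket; sellers bear €4 per ticket.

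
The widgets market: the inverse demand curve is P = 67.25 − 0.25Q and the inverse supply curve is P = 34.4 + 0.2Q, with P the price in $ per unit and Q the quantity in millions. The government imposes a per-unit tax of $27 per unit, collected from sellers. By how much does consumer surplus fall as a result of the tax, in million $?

Consumer surplus falls by $645 million.

Inverting to Q(P) form: Qd = 269 − 4P; Qs = 5P − 172.
Without the tax, 269 − 4P = 5P − 172 gives 9P = 441, so P* = $49 and Q* = 73.
With the tax collected from sellers, supply shifts: Qs = 5(P − 27) − 172.
New equilibrium: buyers pay $64, sellers receive $37, Q = 13. (Wedge: Pb − Ps = 27.)
ΔCS is the trapezoid between Q = 13 and Q = 73 of height $15: ½ · (73 + 13) · 15 = $645.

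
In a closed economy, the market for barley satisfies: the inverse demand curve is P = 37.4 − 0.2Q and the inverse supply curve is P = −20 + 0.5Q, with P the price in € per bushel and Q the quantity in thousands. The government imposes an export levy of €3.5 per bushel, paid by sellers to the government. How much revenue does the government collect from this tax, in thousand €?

Rewrite in direct form: Qd = 187 − 5P and Qs = 2P + 40.
Before the tax: set 187 − 5P = 2P + 40 → P* = €21, Q* = 82.
With the tax collected from sellers, supply shifts: Qs = 2(P − 3.5) + 40.
New equilibrium: consumers pay €22, sellers receive €18.5, Q = 77. (Wedge: Pb − Ps = 3.5.)
Revenue = t · Q = 3.5 · 77 = €269.5.

Tax revenue = €269.5 thousand.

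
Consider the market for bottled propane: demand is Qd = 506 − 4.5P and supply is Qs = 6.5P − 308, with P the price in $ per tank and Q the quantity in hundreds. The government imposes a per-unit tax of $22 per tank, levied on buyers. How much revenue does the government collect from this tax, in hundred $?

Without the tax, 506 − 4.5P = 6.5P − 308 gives 11P = 814, so P* = $74 and Q* = 173.
With the tax collected from buyers, demand (in seller-price terms) shifts: Qd = 506 − 4.5(P + 22).
New equilibrium: buyers pay $87, producers receive $65, Q = 114.5. (Wedge: Pb − Ps = 22.)
Revenue = t · Q = 22 · 114.5 = $2519.

Tax revenue = $2519 hundred.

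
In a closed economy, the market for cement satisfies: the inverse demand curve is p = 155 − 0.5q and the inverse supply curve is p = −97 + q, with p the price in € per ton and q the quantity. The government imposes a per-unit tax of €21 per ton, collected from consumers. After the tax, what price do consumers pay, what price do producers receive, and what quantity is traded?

Consumers pay €78; producers receive €57; quantity = 154.

Rewrite in direct form: qd = 310 − 2p and qs = p + 97.
Without the tax, 310 − 2p = p + 97 gives 3p = 213, so p* = €71 and q* = 168.
With the tax collected from consumers, demand (in seller-price terms) shifts: qd = 310 − 2(p + 21).
New equilibrium: consumers pay €78, producers receive €57, q = 154. (Wedge: pb − ps = 21.)
The less price-elastic side of the market bears the larger share of a per-unit tax.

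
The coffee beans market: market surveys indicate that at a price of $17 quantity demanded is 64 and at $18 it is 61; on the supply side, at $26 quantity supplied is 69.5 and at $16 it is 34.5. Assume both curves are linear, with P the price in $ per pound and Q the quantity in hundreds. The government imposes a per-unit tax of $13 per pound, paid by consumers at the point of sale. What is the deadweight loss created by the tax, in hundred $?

Deadweight loss = $136.5 hundred.

Demand slope: (61 − 64)/(18 − 17) = -3, so Qd = 115 − 3P.
Supply slope: (34.5 − 69.5)/(16 − 26) = 3.5, so Qs = 3.5P − 21.5.
Before the tax: set 115 − 3P = 3.5P − 21.5 → P* = $21, Q* = 52.
With the tax collected from consumers, demand (in seller-price terms) shifts: Qd = 115 − 3(P + 13).
New equilibrium: consumers pay $28, suppliers receive $15, Q = 31. (Wedge: Pb − Ps = 13.)
Quantity falls by |ΔQ| = |52 − 31| = 21.
DWL = ½ · t · |ΔQ| = ½ · 13 · 21 = $136.5.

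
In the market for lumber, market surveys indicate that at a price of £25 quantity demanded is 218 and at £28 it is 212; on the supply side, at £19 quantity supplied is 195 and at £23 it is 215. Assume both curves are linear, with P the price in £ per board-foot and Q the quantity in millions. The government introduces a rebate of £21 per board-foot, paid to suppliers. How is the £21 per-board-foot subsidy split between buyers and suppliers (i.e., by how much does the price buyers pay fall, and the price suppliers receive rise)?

Demand slope: (212 − 218)/(28 − 25) = -2, so Qd = 268 − 2P.
Supply slope: (215 − 195)/(23 − 19) = 5, so Qs = 5P + 100.
Without the subsidy, 268 − 2P = 5P + 100 gives 7P = 168, so P* = £24 and Q* = 220.
With a per-unit subsidy paid to suppliers, each receives P + 21 per unit sold, so supply becomes Qs = 5(P + 21) + 100.
Solving gives Q = 250 with buyers paying £9 and suppliers receiving £30 (the £21 wedge).
Gain to buyers: £15; to suppliers: £6. (They sum to £21.)

Buyers gain £15 per board-foot; suppliers gain £6 per board-foot.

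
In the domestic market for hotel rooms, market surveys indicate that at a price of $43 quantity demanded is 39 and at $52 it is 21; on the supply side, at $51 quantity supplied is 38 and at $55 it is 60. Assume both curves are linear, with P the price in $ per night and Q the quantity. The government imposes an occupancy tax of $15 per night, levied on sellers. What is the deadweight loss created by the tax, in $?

Demand slope: (21 − 39)/(52 − 43) = -2, so Qd = 125 − 2P.
Supply slope: (60 − 38)/(55 − 51) = 5.5, so Qs = 5.5P − 242.5.
Without the tax, 125 − 2P = 5.5P − 242.5 gives 7.5P = 367.5, so P* = $49 and Q* = 27.
With the tax collected from sellers, supply shifts: Qs = 5.5(P − 15) − 242.5.
New equilibrium: buyers pay $60, sellers receive $45, Q = 5. (Wedge: Pb − Ps = 15.)
Quantity falls by |ΔQ| = |27 − 5| = 22.
DWL = ½ · t · |ΔQ| = ½ · 15 · 22 = $165.

Deadweight loss = $165.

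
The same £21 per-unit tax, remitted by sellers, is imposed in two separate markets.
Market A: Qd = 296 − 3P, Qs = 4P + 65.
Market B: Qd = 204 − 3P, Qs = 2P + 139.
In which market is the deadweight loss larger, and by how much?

Market A, by £113.4.

Market A: pre-tax P* = £33, Q* = 197; post-tax Q = 161; deadweight loss = £378.
Market B: pre-tax P* = £13, Q* = 165; post-tax Q = 139.8; deadweight loss = £264.6.
Difference: £378 vs £264.6 → market A is larger by £113.4.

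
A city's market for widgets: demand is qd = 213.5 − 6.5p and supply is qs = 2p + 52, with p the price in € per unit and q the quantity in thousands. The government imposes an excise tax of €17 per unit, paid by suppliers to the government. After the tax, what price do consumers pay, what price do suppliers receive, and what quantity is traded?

Without the tax, 213.5 − 6.5p = 2p + 52 gives 8.5p = 161.5, so p* = €19 and q* = 90.
With the tax collected from suppliers, supply shifts: qs = 2(p − 17) + 52.
New equilibrium: consumers pay €23, suppliers receive €6, q = 64. (Wedge: pb − ps = 17.)
The less price-elastic side of the market bears the larger share of a per-unit tax.

Consumers pay €23; suppliers receive €6; quantity = 64.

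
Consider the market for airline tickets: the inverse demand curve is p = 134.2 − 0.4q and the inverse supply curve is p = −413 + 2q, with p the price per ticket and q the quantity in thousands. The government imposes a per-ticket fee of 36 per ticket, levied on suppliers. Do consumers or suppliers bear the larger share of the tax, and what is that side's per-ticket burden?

Rewrite in direct form: qd = 335.5 − 2.5p and qs = 0.5p + 206.5.
Without the tax, 335.5 − 2.5p = 0.5p + 206.5 gives 3p = 129, so p* = 43 and q* = 228.
With the tax collected from suppliers, supply shifts: qs = 0.5(p − 36) + 206.5.
New equilibrium: consumers pay 49, suppliers receive 13, q = 213. (Wedge: pb − ps = 36.)
Per-ticket burden: consumers 6, suppliers 30.
Suppliers take the larger share because supply is less price-elastic here (demand slope 2.5 vs supply slope 0.5).

Suppliers bear the larger share: 30 per ticket.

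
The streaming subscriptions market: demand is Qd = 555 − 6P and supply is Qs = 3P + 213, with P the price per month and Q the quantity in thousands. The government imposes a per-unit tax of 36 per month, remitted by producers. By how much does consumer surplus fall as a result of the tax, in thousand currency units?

Consumer surplus falls by 3492 thousand.

Without the tax, 555 − 6P = 3P + 213 gives 9P = 342, so P* = 38 and Q* = 327.
With the tax collected from producers, supply shifts: Qs = 3(P − 36) + 213.
New equilibrium: buyers pay 50, producers receive 14, Q = 255. (Wedge: Pb − Ps = 36.)
ΔCS is the trapezoid between Q = 255 and Q = 327 of height 12: ½ · (327 + 255) · 12 = 3492.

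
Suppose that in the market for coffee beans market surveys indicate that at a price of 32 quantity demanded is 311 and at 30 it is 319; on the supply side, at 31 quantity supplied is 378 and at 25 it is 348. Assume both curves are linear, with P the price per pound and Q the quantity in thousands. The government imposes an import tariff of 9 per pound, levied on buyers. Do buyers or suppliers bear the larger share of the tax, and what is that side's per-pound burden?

Demand slope: (319 − 311)/(30 − 32) = -4, so Qd = 439 − 4P.
Supply slope: (348 − 378)/(25 − 31) = 5, so Qs = 5P + 223.
Without the tax, 439 − 4P = 5P + 223 gives 9P = 216, so P* = 24 and Q* = 343.
With the tax collected from buyers, demand (in seller-price terms) shifts: Qd = 439 − 4(P + 9).
New equilibrium: buyers pay 29, suppliers receive 20, Q = 323. (Wedge: Pb − Ps = 9.)
Per-pound burden: buyers 5, suppliers 4.
Buyers take the larger share because demand is less price-elastic here (demand slope 4 vs supply slope 5).
The less price-elastic side of the market bears the larger share of a per-unit tax.

Buyers bear the larger share: 5 per pound.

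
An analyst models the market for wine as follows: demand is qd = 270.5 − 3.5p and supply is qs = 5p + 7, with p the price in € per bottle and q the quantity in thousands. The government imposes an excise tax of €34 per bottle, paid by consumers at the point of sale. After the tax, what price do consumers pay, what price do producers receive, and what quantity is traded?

Without the tax, 270.5 − 3.5p = 5p + 7 gives 8.5p = 263.5, so p* = €31 and q* = 162.
With the tax collected from consumers, demand (in seller-price terms) shifts: qd = 270.5 − 3.5(p + 34).
Solving gives q = 92 with consumers paying €51 and producers receiving €17 (the €34 wedge).

Consumers pay €51; producers receive €17; quantity = 92.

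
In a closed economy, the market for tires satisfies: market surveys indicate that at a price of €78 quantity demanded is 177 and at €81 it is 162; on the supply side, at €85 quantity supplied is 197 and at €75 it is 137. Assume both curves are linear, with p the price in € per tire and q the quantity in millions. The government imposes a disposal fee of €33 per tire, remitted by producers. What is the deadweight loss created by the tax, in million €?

Demand slope: (162 − 177)/(81 − 78) = -5, so qd = 567 − 5p.
Supply slope: (137 − 197)/(75 − 85) = 6, so qs = 6p − 313.
Before the tax: set 567 − 5p = 6p − 313 → p* = €80, q* = 167.
With the tax collected from producers, supply shifts: qs = 6(p − 33) − 313.
New equilibrium: consumers pay €98, producers receive €65, q = 77. (Wedge: pb − ps = 33.)
Quantity falls by |ΔQ| = |167 − 77| = 90.
DWL = ½ · t · |ΔQ| = ½ · 33 · 90 = €1485.

Deadweight loss = €1485 million.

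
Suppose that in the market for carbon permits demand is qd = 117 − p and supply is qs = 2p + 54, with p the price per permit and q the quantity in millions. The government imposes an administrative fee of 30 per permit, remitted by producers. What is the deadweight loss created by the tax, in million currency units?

Deadweight loss = 300 million.

Without the tax, 117 − p = 2p + 54 gives 3p = 63, so p* = 21 and q* = 96.
With the tax collected from producers, supply shifts: qs = 2(p − 30) + 54.
New equilibrium: buyers pay 41, producers receive 11, q = 76. (Wedge: pb − ps = 30.)
Quantity falls by |ΔQ| = |96 − 76| = 20.
DWL = ½ · t · |ΔQ| = ½ · 30 · 20 = 300.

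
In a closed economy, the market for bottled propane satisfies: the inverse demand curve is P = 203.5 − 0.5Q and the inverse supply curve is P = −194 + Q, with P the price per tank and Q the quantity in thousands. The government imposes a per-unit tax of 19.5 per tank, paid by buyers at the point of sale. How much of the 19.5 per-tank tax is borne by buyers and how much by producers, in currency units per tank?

Inverting to Q(P) form: Qd = 407 − 2P; Qs = P + 194.
Without the tax, 407 − 2P = P + 194 gives 3P = 213, so P* = 71 and Q* = 265.
With the tax collected from buyers, demand (in seller-price terms) shifts: Qd = 407 − 2(P + 19.5).
Solving gives Q = 252 with buyers paying 77.5 and producers receiving 58 (the 19.5 wedge).
Burden on buyers: 6.5; on producers: 13. (They sum to 19.5.)
The less price-elastic side of the market bears the larger share of a per-unit tax.

Buyers bear 6.5 per tank; producers bear 13 per tank.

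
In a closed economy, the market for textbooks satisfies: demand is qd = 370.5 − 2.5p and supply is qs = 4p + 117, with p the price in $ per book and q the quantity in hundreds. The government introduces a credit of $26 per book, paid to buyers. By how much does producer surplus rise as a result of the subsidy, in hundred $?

Before the subsidy: set 370.5 − 2.5p = 4p + 117 → p* = $39, q* = 273.
With a per-unit subsidy paid to buyers, each effectively pays p − 26, so demand becomes qd = 370.5 − 2.5(p − 26).
New equilibrium: buyers pay $23, sellers receive $49, q = 313. (Wedge: pb − ps = −26.)
ΔPS is the trapezoid between Q = 313 and Q = 273 of height $10: ½ · (273 + 313) · 10 = $2930.

Producer surplus rises by $2930 hundred.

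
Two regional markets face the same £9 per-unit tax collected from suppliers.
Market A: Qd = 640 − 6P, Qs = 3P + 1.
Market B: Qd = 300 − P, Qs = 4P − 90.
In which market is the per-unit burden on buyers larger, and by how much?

Market B, by £4.2.

Market A: pre-tax P* = £71, Q* = 214; post-tax Q = 196; per-unit burden on buyers = £3.
Market B: pre-tax P* = £78, Q* = 222; post-tax Q = 214.8; per-unit burden on buyers = £7.2.
Difference: £3 vs £7.2 → market B is larger by £4.2.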